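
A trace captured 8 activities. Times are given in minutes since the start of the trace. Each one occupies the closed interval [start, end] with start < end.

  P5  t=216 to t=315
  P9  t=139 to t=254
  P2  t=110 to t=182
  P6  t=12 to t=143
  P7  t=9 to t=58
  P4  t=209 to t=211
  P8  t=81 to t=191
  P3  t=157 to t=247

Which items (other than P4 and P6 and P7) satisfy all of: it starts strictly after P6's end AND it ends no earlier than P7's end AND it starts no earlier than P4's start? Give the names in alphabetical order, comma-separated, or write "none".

P5

Conditions: its start is strictly after P6's end (X.start > t=143) AND its end is no earlier than P7's end (X.end >= t=58) AND its start is no earlier than P4's start (X.start >= t=209).
P2: start t=110 > t=143? ✗; end t=182 >= t=58? ✓; start t=110 >= t=209? ✗ → no.
P3: start t=157 > t=143? ✓; end t=247 >= t=58? ✓; start t=157 >= t=209? ✗ → no.
P5: start t=216 > t=143? ✓; end t=315 >= t=58? ✓; start t=216 >= t=209? ✓ → yes.
P8: start t=81 > t=143? ✗; end t=191 >= t=58? ✓; start t=81 >= t=209? ✗ → no.
P9: start t=139 > t=143? ✗; end t=254 >= t=58? ✓; start t=139 >= t=209? ✗ → no.
Result: P5.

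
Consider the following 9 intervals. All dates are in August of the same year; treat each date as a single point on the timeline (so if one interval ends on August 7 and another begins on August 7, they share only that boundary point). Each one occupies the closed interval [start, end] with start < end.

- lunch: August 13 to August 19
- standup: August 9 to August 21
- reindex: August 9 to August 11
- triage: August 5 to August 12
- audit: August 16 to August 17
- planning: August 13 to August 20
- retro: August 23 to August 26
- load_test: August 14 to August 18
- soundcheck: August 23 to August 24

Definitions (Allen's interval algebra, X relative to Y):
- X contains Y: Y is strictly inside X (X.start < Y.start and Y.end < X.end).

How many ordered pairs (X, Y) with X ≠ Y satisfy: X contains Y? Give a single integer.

10

Checking all 72 ordered pairs for relation 'contains'; matching pairs in alphabetical order:
(load_test, audit): load_test contains audit ✓
(lunch, audit): lunch contains audit ✓
(lunch, load_test): lunch contains load_test ✓
(planning, audit): planning contains audit ✓
(planning, load_test): planning contains load_test ✓
(standup, audit): standup contains audit ✓
(standup, load_test): standup contains load_test ✓
(standup, lunch): standup contains lunch ✓
(standup, planning): standup contains planning ✓
(triage, reindex): triage contains reindex ✓
Count: 10.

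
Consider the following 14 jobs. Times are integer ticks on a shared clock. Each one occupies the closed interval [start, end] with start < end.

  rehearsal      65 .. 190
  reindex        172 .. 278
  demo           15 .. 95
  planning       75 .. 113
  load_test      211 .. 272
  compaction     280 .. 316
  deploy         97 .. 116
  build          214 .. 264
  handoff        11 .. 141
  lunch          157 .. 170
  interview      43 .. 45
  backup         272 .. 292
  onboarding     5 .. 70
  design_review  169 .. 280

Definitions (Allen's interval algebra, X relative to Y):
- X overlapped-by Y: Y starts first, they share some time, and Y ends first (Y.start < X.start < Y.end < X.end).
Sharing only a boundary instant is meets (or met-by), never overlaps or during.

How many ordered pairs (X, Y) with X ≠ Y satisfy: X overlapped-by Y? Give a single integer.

Checking all 182 ordered pairs for relation 'overlapped-by'; matching pairs in alphabetical order:
(backup, design_review): backup overlapped-by design_review ✓
(backup, reindex): backup overlapped-by reindex ✓
(compaction, backup): compaction overlapped-by backup ✓
(demo, onboarding): demo overlapped-by onboarding ✓
(deploy, planning): deploy overlapped-by planning ✓
(design_review, lunch): design_review overlapped-by lunch ✓
(design_review, rehearsal): design_review overlapped-by rehearsal ✓
(handoff, onboarding): handoff overlapped-by onboarding ✓
(planning, demo): planning overlapped-by demo ✓
(rehearsal, demo): rehearsal overlapped-by demo ✓
(rehearsal, handoff): rehearsal overlapped-by handoff ✓
(rehearsal, onboarding): rehearsal overlapped-by onboarding ✓
(reindex, rehearsal): reindex overlapped-by rehearsal ✓
Count: 13.

13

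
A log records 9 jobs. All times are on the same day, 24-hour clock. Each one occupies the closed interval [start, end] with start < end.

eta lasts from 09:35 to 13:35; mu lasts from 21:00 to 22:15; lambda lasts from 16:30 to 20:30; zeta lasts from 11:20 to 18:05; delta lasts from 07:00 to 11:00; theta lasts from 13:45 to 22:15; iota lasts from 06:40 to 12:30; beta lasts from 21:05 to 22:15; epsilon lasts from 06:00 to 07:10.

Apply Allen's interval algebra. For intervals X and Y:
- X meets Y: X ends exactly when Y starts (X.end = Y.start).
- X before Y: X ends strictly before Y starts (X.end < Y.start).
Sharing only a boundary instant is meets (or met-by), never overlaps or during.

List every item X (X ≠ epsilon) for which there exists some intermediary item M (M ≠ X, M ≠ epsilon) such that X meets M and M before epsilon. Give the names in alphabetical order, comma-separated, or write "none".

none

Target epsilon = [06:00, 07:10].
Intermediaries M with M before epsilon: none.
Union: none.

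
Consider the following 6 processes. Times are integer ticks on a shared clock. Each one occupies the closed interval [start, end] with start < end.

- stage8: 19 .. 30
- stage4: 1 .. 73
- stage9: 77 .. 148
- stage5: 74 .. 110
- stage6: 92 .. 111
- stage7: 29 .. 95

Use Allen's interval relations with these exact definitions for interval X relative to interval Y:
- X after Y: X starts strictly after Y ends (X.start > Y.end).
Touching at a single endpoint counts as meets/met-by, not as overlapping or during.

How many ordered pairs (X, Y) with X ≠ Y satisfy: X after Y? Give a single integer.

6

Checking all 30 ordered pairs for relation 'after'; matching pairs in alphabetical order:
(stage5, stage4): stage5 after stage4 ✓
(stage5, stage8): stage5 after stage8 ✓
(stage6, stage4): stage6 after stage4 ✓
(stage6, stage8): stage6 after stage8 ✓
(stage9, stage4): stage9 after stage4 ✓
(stage9, stage8): stage9 after stage8 ✓
Count: 6.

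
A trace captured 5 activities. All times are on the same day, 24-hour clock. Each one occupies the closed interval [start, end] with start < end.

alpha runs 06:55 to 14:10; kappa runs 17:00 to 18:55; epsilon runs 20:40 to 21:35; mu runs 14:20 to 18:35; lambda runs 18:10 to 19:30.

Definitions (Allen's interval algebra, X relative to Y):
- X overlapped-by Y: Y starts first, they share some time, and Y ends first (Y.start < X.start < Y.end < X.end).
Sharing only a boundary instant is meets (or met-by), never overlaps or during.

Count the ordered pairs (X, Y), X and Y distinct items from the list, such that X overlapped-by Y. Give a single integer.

Checking all 20 ordered pairs for relation 'overlapped-by'; matching pairs in alphabetical order:
(kappa, mu): kappa overlapped-by mu ✓
(lambda, kappa): lambda overlapped-by kappa ✓
(lambda, mu): lambda overlapped-by mu ✓
Count: 3.

3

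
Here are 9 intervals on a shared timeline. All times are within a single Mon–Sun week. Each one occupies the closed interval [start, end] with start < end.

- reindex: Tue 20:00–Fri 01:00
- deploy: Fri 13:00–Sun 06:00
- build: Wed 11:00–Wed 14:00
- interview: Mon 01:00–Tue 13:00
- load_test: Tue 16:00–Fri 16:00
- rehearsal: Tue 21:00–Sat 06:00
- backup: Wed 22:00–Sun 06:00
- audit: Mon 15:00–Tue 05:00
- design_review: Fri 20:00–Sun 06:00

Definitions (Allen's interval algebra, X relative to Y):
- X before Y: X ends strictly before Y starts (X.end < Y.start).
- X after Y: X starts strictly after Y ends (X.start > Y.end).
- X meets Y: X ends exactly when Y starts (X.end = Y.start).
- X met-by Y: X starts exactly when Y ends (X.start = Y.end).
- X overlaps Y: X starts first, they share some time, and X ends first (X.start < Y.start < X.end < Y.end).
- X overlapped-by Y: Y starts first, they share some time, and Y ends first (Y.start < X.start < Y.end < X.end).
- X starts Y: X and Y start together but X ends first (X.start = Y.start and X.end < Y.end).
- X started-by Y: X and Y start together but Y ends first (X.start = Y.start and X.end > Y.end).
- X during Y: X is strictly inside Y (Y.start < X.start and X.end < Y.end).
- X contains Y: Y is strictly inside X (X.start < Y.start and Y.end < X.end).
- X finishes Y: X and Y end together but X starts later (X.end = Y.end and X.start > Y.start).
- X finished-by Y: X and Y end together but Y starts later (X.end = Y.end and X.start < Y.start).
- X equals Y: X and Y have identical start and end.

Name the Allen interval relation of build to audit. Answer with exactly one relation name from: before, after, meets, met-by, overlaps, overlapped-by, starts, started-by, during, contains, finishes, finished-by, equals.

after

build = [Wed 11:00, Wed 14:00]; audit = [Mon 15:00, Tue 05:00].
Compare endpoints: build.start > audit.start, build.start > audit.end, build.end > audit.start, build.end > audit.end.
That pattern is 'after'.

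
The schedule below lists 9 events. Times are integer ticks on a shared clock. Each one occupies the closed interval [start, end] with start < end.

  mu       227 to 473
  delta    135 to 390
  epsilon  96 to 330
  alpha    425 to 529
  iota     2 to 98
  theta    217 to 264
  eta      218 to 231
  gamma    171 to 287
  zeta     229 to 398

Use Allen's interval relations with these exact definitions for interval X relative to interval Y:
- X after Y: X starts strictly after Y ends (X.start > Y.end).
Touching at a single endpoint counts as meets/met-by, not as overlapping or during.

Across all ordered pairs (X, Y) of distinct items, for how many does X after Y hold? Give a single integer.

Checking all 72 ordered pairs for relation 'after'; matching pairs in alphabetical order:
(alpha, delta): alpha after delta ✓
(alpha, epsilon): alpha after epsilon ✓
(alpha, eta): alpha after eta ✓
(alpha, gamma): alpha after gamma ✓
(alpha, iota): alpha after iota ✓
(alpha, theta): alpha after theta ✓
(alpha, zeta): alpha after zeta ✓
(delta, iota): delta after iota ✓
(eta, iota): eta after iota ✓
(gamma, iota): gamma after iota ✓
(mu, iota): mu after iota ✓
(theta, iota): theta after iota ✓
(zeta, iota): zeta after iota ✓
Count: 13.

13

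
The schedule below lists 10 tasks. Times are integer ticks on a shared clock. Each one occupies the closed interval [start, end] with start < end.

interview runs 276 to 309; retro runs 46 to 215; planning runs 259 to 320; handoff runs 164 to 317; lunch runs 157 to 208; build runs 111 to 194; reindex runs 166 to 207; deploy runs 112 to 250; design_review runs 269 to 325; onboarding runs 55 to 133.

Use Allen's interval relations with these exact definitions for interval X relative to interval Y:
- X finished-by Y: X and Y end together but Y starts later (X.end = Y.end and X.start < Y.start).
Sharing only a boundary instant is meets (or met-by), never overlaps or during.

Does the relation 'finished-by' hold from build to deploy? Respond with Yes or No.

build = [111, 194], deploy = [112, 250].
Actual relation of build to deploy: overlaps.
Asked whether 'finished-by' holds → No.

No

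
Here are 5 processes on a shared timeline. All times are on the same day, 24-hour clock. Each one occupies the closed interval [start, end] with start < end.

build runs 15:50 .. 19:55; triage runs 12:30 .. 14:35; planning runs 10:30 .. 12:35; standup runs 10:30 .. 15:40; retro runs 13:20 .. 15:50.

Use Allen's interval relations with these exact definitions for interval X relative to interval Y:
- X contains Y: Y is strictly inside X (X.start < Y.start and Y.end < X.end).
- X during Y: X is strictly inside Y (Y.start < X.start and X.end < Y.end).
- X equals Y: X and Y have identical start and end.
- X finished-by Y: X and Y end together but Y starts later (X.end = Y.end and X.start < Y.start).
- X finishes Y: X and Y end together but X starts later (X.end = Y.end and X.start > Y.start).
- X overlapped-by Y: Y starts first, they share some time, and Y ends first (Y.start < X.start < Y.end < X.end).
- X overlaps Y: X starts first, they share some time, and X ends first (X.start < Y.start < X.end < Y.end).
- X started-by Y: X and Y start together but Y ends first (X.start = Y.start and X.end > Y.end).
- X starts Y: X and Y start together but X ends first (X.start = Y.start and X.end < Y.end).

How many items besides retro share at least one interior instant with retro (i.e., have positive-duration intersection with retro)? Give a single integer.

Target retro = [13:20, 15:50].
build [15:50, 19:55] → met-by → no.
planning [10:30, 12:35] → before → no.
standup [10:30, 15:40] → overlaps → counts.
triage [12:30, 14:35] → overlaps → counts.
Total: 2.

2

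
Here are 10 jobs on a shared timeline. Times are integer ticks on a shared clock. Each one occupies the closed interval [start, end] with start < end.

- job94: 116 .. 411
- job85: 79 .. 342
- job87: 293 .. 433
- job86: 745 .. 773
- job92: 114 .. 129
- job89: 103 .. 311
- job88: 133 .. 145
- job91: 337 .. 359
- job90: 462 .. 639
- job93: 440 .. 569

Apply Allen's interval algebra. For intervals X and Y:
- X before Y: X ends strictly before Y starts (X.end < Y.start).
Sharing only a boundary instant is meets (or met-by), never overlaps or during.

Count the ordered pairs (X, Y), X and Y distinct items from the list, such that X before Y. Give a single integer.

29

Checking all 90 ordered pairs for relation 'before'; matching pairs in alphabetical order:
(job85, job86): job85 before job86 ✓
(job85, job90): job85 before job90 ✓
(job85, job93): job85 before job93 ✓
(job87, job86): job87 before job86 ✓
(job87, job90): job87 before job90 ✓
(job87, job93): job87 before job93 ✓
(job88, job86): job88 before job86 ✓
(job88, job87): job88 before job87 ✓
(job88, job90): job88 before job90 ✓
(job88, job91): job88 before job91 ✓
(job88, job93): job88 before job93 ✓
(job89, job86): job89 before job86 ✓
(job89, job90): job89 before job90 ✓
(job89, job91): job89 before job91 ✓
(job89, job93): job89 before job93 ✓
(job90, job86): job90 before job86 ✓
(job91, job86): job91 before job86 ✓
(job91, job90): job91 before job90 ✓
(job91, job93): job91 before job93 ✓
(job92, job86): job92 before job86 ✓
(job92, job87): job92 before job87 ✓
(job92, job88): job92 before job88 ✓
(job92, job90): job92 before job90 ✓
(job92, job91): job92 before job91 ✓
... plus 5 further pairs not listed.
Count: 29.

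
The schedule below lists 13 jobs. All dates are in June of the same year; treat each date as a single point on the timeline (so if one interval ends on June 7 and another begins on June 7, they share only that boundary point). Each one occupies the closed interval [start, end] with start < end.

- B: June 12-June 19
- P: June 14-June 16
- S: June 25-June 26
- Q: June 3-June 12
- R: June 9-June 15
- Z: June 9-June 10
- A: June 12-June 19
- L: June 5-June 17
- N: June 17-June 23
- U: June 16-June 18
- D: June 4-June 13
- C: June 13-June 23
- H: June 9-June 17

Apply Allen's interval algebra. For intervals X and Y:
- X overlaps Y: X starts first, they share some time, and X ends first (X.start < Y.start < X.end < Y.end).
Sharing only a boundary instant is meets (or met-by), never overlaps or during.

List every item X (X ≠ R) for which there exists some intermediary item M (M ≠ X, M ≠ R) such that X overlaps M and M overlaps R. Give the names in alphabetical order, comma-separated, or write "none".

Target R = [June 9, June 15].
Intermediaries M with M overlaps R: D, Q.
Via D — items with X overlaps D: Q.
Via Q — items with X overlaps Q: none.
Union: Q.

Q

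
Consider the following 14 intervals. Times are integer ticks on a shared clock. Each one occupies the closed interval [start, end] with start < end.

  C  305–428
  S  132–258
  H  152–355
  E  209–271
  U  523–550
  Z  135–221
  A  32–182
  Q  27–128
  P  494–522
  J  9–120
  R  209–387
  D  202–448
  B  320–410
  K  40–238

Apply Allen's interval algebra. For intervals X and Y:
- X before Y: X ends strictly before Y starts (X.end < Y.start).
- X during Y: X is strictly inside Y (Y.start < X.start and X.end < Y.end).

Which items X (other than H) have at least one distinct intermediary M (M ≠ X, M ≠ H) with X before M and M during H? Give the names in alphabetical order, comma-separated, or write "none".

A, J, Q

Target H = [152, 355].
Intermediaries M with M during H: E.
Via E — items with X before E: A, J, Q.
Union: A, J, Q.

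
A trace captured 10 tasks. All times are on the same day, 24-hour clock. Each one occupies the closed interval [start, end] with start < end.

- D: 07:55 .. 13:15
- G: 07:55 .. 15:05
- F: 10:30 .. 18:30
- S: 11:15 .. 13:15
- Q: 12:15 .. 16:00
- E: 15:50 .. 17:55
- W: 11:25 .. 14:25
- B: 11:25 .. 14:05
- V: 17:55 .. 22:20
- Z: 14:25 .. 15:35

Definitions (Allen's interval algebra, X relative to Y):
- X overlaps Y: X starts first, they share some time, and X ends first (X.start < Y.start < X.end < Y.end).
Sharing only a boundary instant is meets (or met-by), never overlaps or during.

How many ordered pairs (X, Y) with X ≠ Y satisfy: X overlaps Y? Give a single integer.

Checking all 90 ordered pairs for relation 'overlaps'; matching pairs in alphabetical order:
(B, Q): B overlaps Q ✓
(D, B): D overlaps B ✓
(D, F): D overlaps F ✓
(D, Q): D overlaps Q ✓
(D, W): D overlaps W ✓
(F, V): F overlaps V ✓
(G, F): G overlaps F ✓
(G, Q): G overlaps Q ✓
(G, Z): G overlaps Z ✓
(Q, E): Q overlaps E ✓
(S, B): S overlaps B ✓
(S, Q): S overlaps Q ✓
(S, W): S overlaps W ✓
(W, Q): W overlaps Q ✓
Count: 14.

14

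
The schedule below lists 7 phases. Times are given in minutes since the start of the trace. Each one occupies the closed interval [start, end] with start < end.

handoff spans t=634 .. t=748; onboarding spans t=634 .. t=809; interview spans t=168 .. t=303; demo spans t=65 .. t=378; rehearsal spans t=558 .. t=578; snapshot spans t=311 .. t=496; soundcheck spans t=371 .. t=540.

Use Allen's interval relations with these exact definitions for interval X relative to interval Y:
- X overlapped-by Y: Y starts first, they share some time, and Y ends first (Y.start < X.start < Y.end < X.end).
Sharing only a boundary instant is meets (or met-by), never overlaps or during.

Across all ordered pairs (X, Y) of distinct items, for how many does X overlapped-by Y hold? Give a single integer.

3

Checking all 42 ordered pairs for relation 'overlapped-by'; matching pairs in alphabetical order:
(snapshot, demo): snapshot overlapped-by demo ✓
(soundcheck, demo): soundcheck overlapped-by demo ✓
(soundcheck, snapshot): soundcheck overlapped-by snapshot ✓
Count: 3.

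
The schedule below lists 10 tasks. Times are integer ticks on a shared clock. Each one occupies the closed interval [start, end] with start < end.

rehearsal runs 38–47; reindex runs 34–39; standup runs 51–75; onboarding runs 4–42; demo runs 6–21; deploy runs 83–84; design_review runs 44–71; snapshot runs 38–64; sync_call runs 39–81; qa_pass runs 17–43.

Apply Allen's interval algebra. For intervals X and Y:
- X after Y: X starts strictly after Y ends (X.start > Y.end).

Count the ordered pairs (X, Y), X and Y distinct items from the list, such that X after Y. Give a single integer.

Checking all 90 ordered pairs for relation 'after'; matching pairs in alphabetical order:
(deploy, demo): deploy after demo ✓
(deploy, design_review): deploy after design_review ✓
(deploy, onboarding): deploy after onboarding ✓
(deploy, qa_pass): deploy after qa_pass ✓
(deploy, rehearsal): deploy after rehearsal ✓
(deploy, reindex): deploy after reindex ✓
(deploy, snapshot): deploy after snapshot ✓
(deploy, standup): deploy after standup ✓
(deploy, sync_call): deploy after sync_call ✓
(design_review, demo): design_review after demo ✓
(design_review, onboarding): design_review after onboarding ✓
(design_review, qa_pass): design_review after qa_pass ✓
(design_review, reindex): design_review after reindex ✓
(rehearsal, demo): rehearsal after demo ✓
(reindex, demo): reindex after demo ✓
(snapshot, demo): snapshot after demo ✓
(standup, demo): standup after demo ✓
(standup, onboarding): standup after onboarding ✓
(standup, qa_pass): standup after qa_pass ✓
(standup, rehearsal): standup after rehearsal ✓
(standup, reindex): standup after reindex ✓
(sync_call, demo): sync_call after demo ✓
Count: 22.

22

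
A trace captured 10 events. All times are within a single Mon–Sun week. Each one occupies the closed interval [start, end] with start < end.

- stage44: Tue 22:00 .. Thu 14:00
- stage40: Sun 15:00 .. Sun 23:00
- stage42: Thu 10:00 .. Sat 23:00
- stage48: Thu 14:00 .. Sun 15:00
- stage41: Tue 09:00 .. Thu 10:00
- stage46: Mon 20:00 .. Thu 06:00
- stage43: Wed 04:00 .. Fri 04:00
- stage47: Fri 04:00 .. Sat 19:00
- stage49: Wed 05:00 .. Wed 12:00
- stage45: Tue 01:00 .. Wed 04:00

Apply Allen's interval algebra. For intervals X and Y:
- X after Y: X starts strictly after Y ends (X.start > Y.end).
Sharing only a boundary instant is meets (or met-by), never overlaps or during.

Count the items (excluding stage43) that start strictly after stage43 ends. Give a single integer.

Target stage43 = [Wed 04:00, Fri 04:00].
stage40 [Sun 15:00, Sun 23:00] → after → counts.
stage41 [Tue 09:00, Thu 10:00] → overlaps → no.
stage42 [Thu 10:00, Sat 23:00] → overlapped-by → no.
stage44 [Tue 22:00, Thu 14:00] → overlaps → no.
stage45 [Tue 01:00, Wed 04:00] → meets → no.
stage46 [Mon 20:00, Thu 06:00] → overlaps → no.
stage47 [Fri 04:00, Sat 19:00] → met-by → no.
stage48 [Thu 14:00, Sun 15:00] → overlapped-by → no.
stage49 [Wed 05:00, Wed 12:00] → during → no.
Total: 1.

1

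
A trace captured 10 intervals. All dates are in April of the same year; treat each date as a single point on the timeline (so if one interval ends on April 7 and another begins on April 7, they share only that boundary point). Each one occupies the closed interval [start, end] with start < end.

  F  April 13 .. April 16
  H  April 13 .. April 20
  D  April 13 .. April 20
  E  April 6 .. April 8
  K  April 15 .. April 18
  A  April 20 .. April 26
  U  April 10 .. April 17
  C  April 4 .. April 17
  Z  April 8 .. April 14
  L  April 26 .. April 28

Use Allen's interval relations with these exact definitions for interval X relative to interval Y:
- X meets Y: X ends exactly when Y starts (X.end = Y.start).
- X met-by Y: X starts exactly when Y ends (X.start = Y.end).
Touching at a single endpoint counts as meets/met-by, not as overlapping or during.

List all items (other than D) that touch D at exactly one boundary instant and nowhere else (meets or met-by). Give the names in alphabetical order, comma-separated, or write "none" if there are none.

A

Target D = [April 13, April 20].
A [April 20, April 26] → met-by → yes.
C [April 4, April 17] → overlaps → no.
E [April 6, April 8] → before → no.
F [April 13, April 16] → starts → no.
H [April 13, April 20] → equals → no.
K [April 15, April 18] → during → no.
L [April 26, April 28] → after → no.
U [April 10, April 17] → overlaps → no.
Z [April 8, April 14] → overlaps → no.
Result: A.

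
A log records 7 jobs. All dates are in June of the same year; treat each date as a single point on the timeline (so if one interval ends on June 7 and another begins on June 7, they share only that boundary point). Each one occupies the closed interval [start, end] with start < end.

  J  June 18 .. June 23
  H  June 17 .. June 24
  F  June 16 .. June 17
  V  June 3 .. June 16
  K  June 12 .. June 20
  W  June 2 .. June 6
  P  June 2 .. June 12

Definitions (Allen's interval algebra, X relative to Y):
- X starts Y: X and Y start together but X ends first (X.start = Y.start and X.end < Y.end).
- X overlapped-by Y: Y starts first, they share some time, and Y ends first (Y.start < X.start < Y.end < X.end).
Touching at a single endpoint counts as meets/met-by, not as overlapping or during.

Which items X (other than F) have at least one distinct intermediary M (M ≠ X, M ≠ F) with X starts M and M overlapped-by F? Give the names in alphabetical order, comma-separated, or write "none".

none

Target F = [June 16, June 17].
Intermediaries M with M overlapped-by F: none.
Union: none.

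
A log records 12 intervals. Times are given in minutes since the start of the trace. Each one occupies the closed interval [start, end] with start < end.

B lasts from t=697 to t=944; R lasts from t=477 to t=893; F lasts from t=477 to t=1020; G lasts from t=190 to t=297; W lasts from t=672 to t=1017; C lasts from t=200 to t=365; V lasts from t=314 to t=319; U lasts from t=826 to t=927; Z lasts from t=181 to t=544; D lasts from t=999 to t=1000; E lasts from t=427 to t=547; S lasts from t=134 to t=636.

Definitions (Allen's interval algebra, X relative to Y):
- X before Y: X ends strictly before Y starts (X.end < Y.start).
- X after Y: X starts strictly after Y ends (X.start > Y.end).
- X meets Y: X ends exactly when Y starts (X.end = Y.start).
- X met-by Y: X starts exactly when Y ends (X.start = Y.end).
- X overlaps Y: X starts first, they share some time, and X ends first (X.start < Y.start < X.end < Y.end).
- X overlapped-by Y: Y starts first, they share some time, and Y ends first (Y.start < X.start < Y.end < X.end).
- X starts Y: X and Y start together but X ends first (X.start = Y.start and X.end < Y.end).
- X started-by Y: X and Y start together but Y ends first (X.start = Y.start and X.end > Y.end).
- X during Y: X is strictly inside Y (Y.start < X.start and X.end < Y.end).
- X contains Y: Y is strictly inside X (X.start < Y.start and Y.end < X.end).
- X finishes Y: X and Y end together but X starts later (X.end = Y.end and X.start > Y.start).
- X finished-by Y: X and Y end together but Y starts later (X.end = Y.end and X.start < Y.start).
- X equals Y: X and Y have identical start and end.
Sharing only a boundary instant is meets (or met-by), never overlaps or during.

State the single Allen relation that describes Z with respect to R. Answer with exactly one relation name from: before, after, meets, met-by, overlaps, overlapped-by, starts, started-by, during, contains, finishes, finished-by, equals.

Z = [t=181, t=544]; R = [t=477, t=893].
Compare endpoints: Z.start < R.start, Z.start < R.end, Z.end > R.start, Z.end < R.end.
That pattern is 'overlaps'.

overlaps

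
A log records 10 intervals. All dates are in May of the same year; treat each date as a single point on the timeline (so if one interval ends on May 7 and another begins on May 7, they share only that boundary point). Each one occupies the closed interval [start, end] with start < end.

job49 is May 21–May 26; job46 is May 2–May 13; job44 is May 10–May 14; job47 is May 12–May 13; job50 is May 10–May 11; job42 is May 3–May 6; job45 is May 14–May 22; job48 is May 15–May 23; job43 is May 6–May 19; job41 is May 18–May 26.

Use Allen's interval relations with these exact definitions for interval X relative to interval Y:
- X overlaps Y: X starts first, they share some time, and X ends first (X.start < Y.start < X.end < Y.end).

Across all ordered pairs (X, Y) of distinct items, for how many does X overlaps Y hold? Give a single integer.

10

Checking all 90 ordered pairs for relation 'overlaps'; matching pairs in alphabetical order:
(job43, job41): job43 overlaps job41 ✓
(job43, job45): job43 overlaps job45 ✓
(job43, job48): job43 overlaps job48 ✓
(job45, job41): job45 overlaps job41 ✓
(job45, job48): job45 overlaps job48 ✓
(job45, job49): job45 overlaps job49 ✓
(job46, job43): job46 overlaps job43 ✓
(job46, job44): job46 overlaps job44 ✓
(job48, job41): job48 overlaps job41 ✓
(job48, job49): job48 overlaps job49 ✓
Count: 10.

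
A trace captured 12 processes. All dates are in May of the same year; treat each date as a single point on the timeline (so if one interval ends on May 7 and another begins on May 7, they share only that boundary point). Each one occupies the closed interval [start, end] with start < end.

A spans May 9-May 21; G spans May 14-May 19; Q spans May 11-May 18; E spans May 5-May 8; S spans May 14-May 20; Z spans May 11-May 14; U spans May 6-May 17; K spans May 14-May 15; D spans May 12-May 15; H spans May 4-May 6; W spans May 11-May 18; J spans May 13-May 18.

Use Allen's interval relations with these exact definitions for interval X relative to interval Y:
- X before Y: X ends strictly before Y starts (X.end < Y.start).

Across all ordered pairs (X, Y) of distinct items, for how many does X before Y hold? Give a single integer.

18

Checking all 132 ordered pairs for relation 'before'; matching pairs in alphabetical order:
(E, A): E before A ✓
(E, D): E before D ✓
(E, G): E before G ✓
(E, J): E before J ✓
(E, K): E before K ✓
(E, Q): E before Q ✓
(E, S): E before S ✓
(E, W): E before W ✓
(E, Z): E before Z ✓
(H, A): H before A ✓
(H, D): H before D ✓
(H, G): H before G ✓
(H, J): H before J ✓
(H, K): H before K ✓
(H, Q): H before Q ✓
(H, S): H before S ✓
(H, W): H before W ✓
(H, Z): H before Z ✓
Count: 18.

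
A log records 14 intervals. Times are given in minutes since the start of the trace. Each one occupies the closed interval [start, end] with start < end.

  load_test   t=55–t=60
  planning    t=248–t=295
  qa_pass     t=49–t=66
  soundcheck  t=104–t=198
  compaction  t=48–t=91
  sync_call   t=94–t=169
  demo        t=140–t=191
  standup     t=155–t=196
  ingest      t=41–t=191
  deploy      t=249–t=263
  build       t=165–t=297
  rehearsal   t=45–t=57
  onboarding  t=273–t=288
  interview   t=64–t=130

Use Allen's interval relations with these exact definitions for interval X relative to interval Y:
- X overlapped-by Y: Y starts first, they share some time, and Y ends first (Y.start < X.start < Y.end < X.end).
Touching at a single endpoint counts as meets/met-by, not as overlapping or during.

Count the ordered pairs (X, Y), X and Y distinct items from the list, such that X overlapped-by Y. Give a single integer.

18

Checking all 182 ordered pairs for relation 'overlapped-by'; matching pairs in alphabetical order:
(build, demo): build overlapped-by demo ✓
(build, ingest): build overlapped-by ingest ✓
(build, soundcheck): build overlapped-by soundcheck ✓
(build, standup): build overlapped-by standup ✓
(build, sync_call): build overlapped-by sync_call ✓
(compaction, rehearsal): compaction overlapped-by rehearsal ✓
(demo, sync_call): demo overlapped-by sync_call ✓
(interview, compaction): interview overlapped-by compaction ✓
(interview, qa_pass): interview overlapped-by qa_pass ✓
(load_test, rehearsal): load_test overlapped-by rehearsal ✓
(qa_pass, rehearsal): qa_pass overlapped-by rehearsal ✓
(soundcheck, ingest): soundcheck overlapped-by ingest ✓
(soundcheck, interview): soundcheck overlapped-by interview ✓
(soundcheck, sync_call): soundcheck overlapped-by sync_call ✓
(standup, demo): standup overlapped-by demo ✓
(standup, ingest): standup overlapped-by ingest ✓
(standup, sync_call): standup overlapped-by sync_call ✓
(sync_call, interview): sync_call overlapped-by interview ✓
Count: 18.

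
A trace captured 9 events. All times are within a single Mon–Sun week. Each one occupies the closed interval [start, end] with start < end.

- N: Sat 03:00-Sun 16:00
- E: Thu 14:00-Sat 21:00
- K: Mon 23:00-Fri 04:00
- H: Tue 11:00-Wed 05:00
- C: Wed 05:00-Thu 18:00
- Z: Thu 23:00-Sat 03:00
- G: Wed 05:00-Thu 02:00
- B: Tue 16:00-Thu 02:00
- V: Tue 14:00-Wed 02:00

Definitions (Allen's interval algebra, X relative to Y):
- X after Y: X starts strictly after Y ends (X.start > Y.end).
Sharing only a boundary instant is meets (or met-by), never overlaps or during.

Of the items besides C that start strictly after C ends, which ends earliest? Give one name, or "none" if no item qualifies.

Z

Target C = [Wed 05:00, Thu 18:00].
B [Tue 16:00, Thu 02:00] → overlaps → excluded.
E [Thu 14:00, Sat 21:00] → overlapped-by → excluded.
G [Wed 05:00, Thu 02:00] → starts → excluded.
H [Tue 11:00, Wed 05:00] → meets → excluded.
K [Mon 23:00, Fri 04:00] → contains → excluded.
N [Sat 03:00, Sun 16:00] → after → candidate.
V [Tue 14:00, Wed 02:00] → before → excluded.
Z [Thu 23:00, Sat 03:00] → after → candidate.
Among candidates, earliest end is Sat 03:00 → Z.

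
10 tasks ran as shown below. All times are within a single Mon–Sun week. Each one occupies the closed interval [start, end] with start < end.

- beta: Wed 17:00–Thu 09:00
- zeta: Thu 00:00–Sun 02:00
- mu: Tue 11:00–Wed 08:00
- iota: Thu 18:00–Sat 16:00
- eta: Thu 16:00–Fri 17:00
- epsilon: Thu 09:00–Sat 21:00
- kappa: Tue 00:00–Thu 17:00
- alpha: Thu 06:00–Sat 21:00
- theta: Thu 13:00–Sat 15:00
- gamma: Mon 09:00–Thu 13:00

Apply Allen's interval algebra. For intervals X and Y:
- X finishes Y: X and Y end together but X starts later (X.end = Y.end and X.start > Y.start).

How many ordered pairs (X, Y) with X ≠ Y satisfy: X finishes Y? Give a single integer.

Checking all 90 ordered pairs for relation 'finishes'; matching pairs in alphabetical order:
(epsilon, alpha): epsilon finishes alpha ✓
Count: 1.

1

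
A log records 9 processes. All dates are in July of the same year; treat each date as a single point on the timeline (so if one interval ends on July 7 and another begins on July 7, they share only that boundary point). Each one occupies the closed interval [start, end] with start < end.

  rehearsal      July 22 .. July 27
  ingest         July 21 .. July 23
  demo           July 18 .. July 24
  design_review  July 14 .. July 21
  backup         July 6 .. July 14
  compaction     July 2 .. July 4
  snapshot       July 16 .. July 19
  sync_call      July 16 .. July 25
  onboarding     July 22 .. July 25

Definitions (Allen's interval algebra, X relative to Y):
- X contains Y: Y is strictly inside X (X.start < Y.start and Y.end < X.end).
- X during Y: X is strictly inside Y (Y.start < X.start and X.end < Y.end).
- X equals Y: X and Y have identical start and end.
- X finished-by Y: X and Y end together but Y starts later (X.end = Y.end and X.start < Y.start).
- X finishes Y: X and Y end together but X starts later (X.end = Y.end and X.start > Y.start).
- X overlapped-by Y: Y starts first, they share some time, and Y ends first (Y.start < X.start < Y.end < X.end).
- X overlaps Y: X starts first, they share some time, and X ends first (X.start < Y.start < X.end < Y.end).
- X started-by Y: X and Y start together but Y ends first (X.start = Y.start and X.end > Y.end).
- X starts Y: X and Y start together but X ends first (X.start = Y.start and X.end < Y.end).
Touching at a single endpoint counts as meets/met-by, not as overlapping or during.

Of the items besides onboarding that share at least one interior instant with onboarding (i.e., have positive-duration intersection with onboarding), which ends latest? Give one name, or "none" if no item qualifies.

Target onboarding = [July 22, July 25].
backup [July 6, July 14] → before → excluded.
compaction [July 2, July 4] → before → excluded.
demo [July 18, July 24] → overlaps → candidate.
design_review [July 14, July 21] → before → excluded.
ingest [July 21, July 23] → overlaps → candidate.
rehearsal [July 22, July 27] → started-by → candidate.
snapshot [July 16, July 19] → before → excluded.
sync_call [July 16, July 25] → finished-by → candidate.
Among candidates, latest end is July 27 → rehearsal.

rehearsal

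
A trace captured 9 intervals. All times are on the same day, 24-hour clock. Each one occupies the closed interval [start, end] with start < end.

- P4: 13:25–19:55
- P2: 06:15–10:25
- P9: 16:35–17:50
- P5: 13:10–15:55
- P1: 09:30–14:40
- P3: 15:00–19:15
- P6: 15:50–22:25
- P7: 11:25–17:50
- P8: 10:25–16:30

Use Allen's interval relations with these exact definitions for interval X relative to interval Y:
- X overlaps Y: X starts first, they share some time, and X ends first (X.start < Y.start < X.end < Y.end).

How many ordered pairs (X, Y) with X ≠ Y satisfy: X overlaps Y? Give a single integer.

Checking all 72 ordered pairs for relation 'overlaps'; matching pairs in alphabetical order:
(P1, P4): P1 overlaps P4 ✓
(P1, P5): P1 overlaps P5 ✓
(P1, P7): P1 overlaps P7 ✓
(P1, P8): P1 overlaps P8 ✓
(P2, P1): P2 overlaps P1 ✓
(P3, P6): P3 overlaps P6 ✓
(P4, P6): P4 overlaps P6 ✓
(P5, P3): P5 overlaps P3 ✓
(P5, P4): P5 overlaps P4 ✓
(P5, P6): P5 overlaps P6 ✓
(P7, P3): P7 overlaps P3 ✓
(P7, P4): P7 overlaps P4 ✓
(P7, P6): P7 overlaps P6 ✓
(P8, P3): P8 overlaps P3 ✓
(P8, P4): P8 overlaps P4 ✓
(P8, P6): P8 overlaps P6 ✓
(P8, P7): P8 overlaps P7 ✓
Count: 17.

17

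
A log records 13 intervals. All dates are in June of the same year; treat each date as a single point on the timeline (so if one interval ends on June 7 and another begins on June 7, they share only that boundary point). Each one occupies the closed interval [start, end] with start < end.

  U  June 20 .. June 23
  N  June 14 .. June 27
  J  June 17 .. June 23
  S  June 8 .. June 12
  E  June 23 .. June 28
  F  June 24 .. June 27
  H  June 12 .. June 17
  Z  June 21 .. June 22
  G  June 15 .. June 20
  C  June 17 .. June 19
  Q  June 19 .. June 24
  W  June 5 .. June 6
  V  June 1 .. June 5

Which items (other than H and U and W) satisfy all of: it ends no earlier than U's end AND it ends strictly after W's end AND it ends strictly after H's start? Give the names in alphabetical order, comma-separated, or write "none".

Conditions: its end is no earlier than U's end (X.end >= June 23) AND its end is strictly after W's end (X.end > June 6) AND its end is strictly after H's start (X.end > June 12).
C: end June 19 >= June 23? ✗; end June 19 > June 6? ✓; end June 19 > June 12? ✓ → no.
E: end June 28 >= June 23? ✓; end June 28 > June 6? ✓; end June 28 > June 12? ✓ → yes.
F: end June 27 >= June 23? ✓; end June 27 > June 6? ✓; end June 27 > June 12? ✓ → yes.
G: end June 20 >= June 23? ✗; end June 20 > June 6? ✓; end June 20 > June 12? ✓ → no.
J: end June 23 >= June 23? ✓; end June 23 > June 6? ✓; end June 23 > June 12? ✓ → yes.
N: end June 27 >= June 23? ✓; end June 27 > June 6? ✓; end June 27 > June 12? ✓ → yes.
Q: end June 24 >= June 23? ✓; end June 24 > June 6? ✓; end June 24 > June 12? ✓ → yes.
S: end June 12 >= June 23? ✗; end June 12 > June 6? ✓; end June 12 > June 12? ✗ → no.
V: end June 5 >= June 23? ✗; end June 5 > June 6? ✗; end June 5 > June 12? ✗ → no.
Z: end June 22 >= June 23? ✗; end June 22 > June 6? ✓; end June 22 > June 12? ✓ → no.
Result: E, F, J, N, Q.

E, F, J, N, Q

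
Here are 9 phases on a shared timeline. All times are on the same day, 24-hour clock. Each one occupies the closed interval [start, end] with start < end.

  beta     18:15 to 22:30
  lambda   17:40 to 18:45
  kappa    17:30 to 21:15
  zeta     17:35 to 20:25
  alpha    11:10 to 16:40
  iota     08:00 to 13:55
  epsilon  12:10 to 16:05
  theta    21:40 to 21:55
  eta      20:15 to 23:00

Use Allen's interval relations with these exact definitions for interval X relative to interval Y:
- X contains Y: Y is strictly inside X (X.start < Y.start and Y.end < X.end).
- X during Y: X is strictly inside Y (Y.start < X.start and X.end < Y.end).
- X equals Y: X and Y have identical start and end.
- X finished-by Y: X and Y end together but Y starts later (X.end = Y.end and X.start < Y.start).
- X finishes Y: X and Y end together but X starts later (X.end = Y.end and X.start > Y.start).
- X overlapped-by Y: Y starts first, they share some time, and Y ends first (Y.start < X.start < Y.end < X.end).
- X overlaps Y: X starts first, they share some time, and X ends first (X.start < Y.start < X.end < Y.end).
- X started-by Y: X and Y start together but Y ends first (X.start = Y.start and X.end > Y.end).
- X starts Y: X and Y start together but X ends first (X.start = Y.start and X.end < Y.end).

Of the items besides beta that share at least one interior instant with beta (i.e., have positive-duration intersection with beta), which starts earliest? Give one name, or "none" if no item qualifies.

Target beta = [18:15, 22:30].
alpha [11:10, 16:40] → before → excluded.
epsilon [12:10, 16:05] → before → excluded.
eta [20:15, 23:00] → overlapped-by → candidate.
iota [08:00, 13:55] → before → excluded.
kappa [17:30, 21:15] → overlaps → candidate.
lambda [17:40, 18:45] → overlaps → candidate.
theta [21:40, 21:55] → during → candidate.
zeta [17:35, 20:25] → overlaps → candidate.
Among candidates, earliest start is 17:30 → kappa.

kappa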